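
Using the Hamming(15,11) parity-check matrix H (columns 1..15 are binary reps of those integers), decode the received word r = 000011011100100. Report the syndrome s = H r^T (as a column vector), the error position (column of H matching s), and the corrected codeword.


s = (0, 1, 0, 1)^T, error position = 5, corrected codeword c = 000001011100100

Compute s = H r^T mod 2 one row at a time:
  s_1 = 1 + 1 + 1 + 0 + 0 + 1 + 0 + 0 = 4 ≡ 0 (mod 2).
  s_2 = 0 + 1 + 1 + 0 + 0 + 1 + 0 + 0 = 3 ≡ 1 (mod 2).
  s_3 = 0 + 0 + 1 + 0 + 1 + 0 + 0 + 0 = 2 ≡ 0 (mod 2).
  s_4 = 0 + 0 + 1 + 0 + 1 + 0 + 1 + 0 = 3 ≡ 1 (mod 2).
s = (0, 1, 0, 1)^T — this equals column 5 of H (binary 0101), so error is at position 5.
Correct: flip bit 5 of r = 000011011100100 to get c = 000001011100100.


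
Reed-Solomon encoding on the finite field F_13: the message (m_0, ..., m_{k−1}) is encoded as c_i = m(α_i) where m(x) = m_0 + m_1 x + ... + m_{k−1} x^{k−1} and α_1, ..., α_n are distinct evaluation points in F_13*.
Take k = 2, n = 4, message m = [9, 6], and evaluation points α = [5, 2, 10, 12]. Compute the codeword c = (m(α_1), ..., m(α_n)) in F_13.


c = [0, 8, 4, 3]

Message polynomial: m(x) = 9 + 6·x (mod 13).
For each evaluation point α_i, compute m(α_i) mod 13:
  α_1 = 5: Horner steps 6 → 0, so m(5) = 0.
  α_2 = 2: Horner steps 6 → 8, so m(2) = 8.
  α_3 = 10: Horner steps 6 → 4, so m(10) = 4.
  α_4 = 12: Horner steps 6 → 3, so m(12) = 3.
Codeword c = [0, 8, 4, 3] ∈ F_13^4.


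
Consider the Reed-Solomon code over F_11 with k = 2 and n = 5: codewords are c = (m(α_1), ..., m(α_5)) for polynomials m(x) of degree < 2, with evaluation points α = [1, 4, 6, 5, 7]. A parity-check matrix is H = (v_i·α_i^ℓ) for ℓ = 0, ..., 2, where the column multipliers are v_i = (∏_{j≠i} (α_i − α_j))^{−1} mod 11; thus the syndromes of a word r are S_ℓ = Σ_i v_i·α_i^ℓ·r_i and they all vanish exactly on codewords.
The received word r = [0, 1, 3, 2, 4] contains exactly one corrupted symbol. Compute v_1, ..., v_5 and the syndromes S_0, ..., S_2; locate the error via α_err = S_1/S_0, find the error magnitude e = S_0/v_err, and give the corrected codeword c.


S = (3, 3, 3), error at position 1, error magnitude e = 2, c = [9, 1, 3, 2, 4].

Step 1: column multipliers v_i = (∏_{j≠i}(α_i − α_j))^{−1} mod 11.
  i = 1 (α = 1): (1−4)(1−6)(1−5)(1−7) = (−3)·(−5)·(−4)·(−6) = 360 ≡ 8, so v_1 = 8^{−1} = 7 (mod 11).
  i = 2 (α = 4): (4−1)(4−6)(4−5)(4−7) = 3·(−2)·(−1)·(−3) = −18 ≡ 4, so v_2 = 4^{−1} = 3 (mod 11).
  i = 3 (α = 6): (6−1)(6−4)(6−5)(6−7) = 5·2·1·(−1) = −10 ≡ 1, so v_3 = 1^{−1} = 1 (mod 11).
  i = 4 (α = 5): (5−1)(5−4)(5−6)(5−7) = 4·1·(−1)·(−2) = 8 ≡ 8, so v_4 = 8^{−1} = 7 (mod 11).
  i = 5 (α = 7): (7−1)(7−4)(7−6)(7−5) = 6·3·1·2 = 36 ≡ 3, so v_5 = 3^{−1} = 4 (mod 11).
  v = [7, 3, 1, 7, 4].
Step 2: syndromes of r = [0, 1, 3, 2, 4] (all sums mod 11).
  S_0 = Σ v_i r_i = 7·0 + 3·1 + 1·3 + 7·2 + 4·4 = 36 ≡ 3.
  S_1 = Σ v_i α_i r_i = 7·1·0 + 3·4·1 + 1·6·3 + 7·5·2 + 4·7·4 = 212 ≡ 3.
  α_i^2 mod 11 = [1, 5, 3, 3, 5].
  S_2 = Σ v_i α_i^2 r_i = 7·1·0 + 3·5·1 + 1·3·3 + 7·3·2 + 4·5·4 = 146 ≡ 3.
  S = (3, 3, 3) ≠ 0, so r is not a codeword (an error is present).
Step 3: locate the error. For a single error e at position i, S_ℓ = v_i·e·α_i^ℓ, so α_err = S_1/S_0.
  S_0^{−1} = 3^{−1} = 4 (mod 11), so α_err = 3·4 = 12 ≡ 1 = α_1. Error position i = 1.
  Consistency check: S_2/S_1 = 3·4 = 12 ≡ 1 = α_err ✓ (single-error assumption holds).
Step 4: error magnitude e = S_0/v_1 = S_0·∏_{j≠1}(α_1 − α_j) = 3·8 = 24 ≡ 2 (mod 11).
Step 5: correct position 1: c_1 = r_1 − e = 0 − 2 ≡ 9 (mod 11). Hence c = [9, 1, 3, 2, 4].
  Check: interpolating c through the α_i gives m(x) = 8 + 1·x (degree < 2) with m(α_i) = c_i for every i, so c is indeed a codeword.


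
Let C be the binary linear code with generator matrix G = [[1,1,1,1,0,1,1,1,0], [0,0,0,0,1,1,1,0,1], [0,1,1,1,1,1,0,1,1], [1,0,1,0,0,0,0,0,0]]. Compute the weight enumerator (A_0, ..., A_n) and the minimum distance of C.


Weight distribution: A_0 = 1, A_2 = 3, A_4 = 3, A_5 = 4, A_6 = 1, A_7 = 4. Minimum distance d = 2.

Enumerate all 2^4 = 16 messages m ∈ F_2^4.
For each, compute codeword c = mG in F_2^9, then tally its weight.
  m = 0000 → c = 000000000, weight = 0.
  m = 1000 → c = 111101110, weight = 7.
  m = 0100 → c = 000011101, weight = 4.
  m = 1100 → c = 111110011, weight = 7.
  m = 0010 → c = 011111011, weight = 7.
  m = 1010 → c = 100010101, weight = 4.
  m = 0110 → c = 011100110, weight = 5.
  m = 1110 → c = 100001000, weight = 2.
  m = 0001 → c = 101000000, weight = 2.
  m = 1001 → c = 010101110, weight = 5.
  m = 0101 → c = 101011101, weight = 6.
  m = 1101 → c = 010110011, weight = 5.
  m = 0011 → c = 110111011, weight = 7.
  m = 1011 → c = 001010101, weight = 4.
  m = 0111 → c = 110100110, weight = 5.
  m = 1111 → c = 001001000, weight = 2.
Tally weights:
  weight 0: 1 codewords.
  weight 2: 3 codewords.
  weight 4: 3 codewords.
  weight 5: 4 codewords.
  weight 6: 1 codewords.
  weight 7: 4 codewords.
Minimum distance d = smallest w > 0 with A_w > 0 = 2.
Sanity: Σ A_w = 16 = 2^4 = 16 ✓.


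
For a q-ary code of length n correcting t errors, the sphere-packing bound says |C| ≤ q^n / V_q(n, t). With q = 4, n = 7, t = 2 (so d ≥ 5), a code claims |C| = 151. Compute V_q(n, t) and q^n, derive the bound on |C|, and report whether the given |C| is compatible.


V_q(n, t) = 211, q^n = 16384, Hamming bound = 77, |C| = 151 > bound (violated).

Step 1: Compute V_q(n, t) = Σ_{j=0}^2 C(n, j) (q−1)^j.
  j = 0: C(7,0)·(3)^0 = 1·1 = 1.
  j = 1: C(7,1)·(3)^1 = 7·3 = 21.
  j = 2: C(7,2)·(3)^2 = 21·9 = 189.
  V_q(n, t) = 1 + 21 + 189 = 211.
Step 2: q^n = 4^7 = 16384.
Step 3: Hamming bound ⌊q^n / V_q(n,t)⌋ = ⌊16384/211⌋ = 77.
Step 4: Compare |C| = 151 to 77: violated.
The claimed |C| lies above the Hamming bound, so no 4-ary code of length 7 with d ≥ 5 can have 151 codewords.


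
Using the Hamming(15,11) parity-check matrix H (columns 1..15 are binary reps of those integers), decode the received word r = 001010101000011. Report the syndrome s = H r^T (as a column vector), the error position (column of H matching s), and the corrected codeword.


s = (1, 0, 0, 1)^T, error position = 9, corrected codeword c = 001010100000011

Compute s = H r^T mod 2 one row at a time:
  s_1 = 0 + 1 + 0 + 0 + 0 + 0 + 1 + 1 = 3 ≡ 1 (mod 2).
  s_2 = 0 + 1 + 0 + 1 + 0 + 0 + 1 + 1 = 4 ≡ 0 (mod 2).
  s_3 = 0 + 1 + 0 + 1 + 0 + 0 + 1 + 1 = 4 ≡ 0 (mod 2).
  s_4 = 0 + 1 + 1 + 1 + 1 + 0 + 0 + 1 = 5 ≡ 1 (mod 2).
s = (1, 0, 0, 1)^T — this equals column 9 of H (binary 1001), so error is at position 9.
Correct: flip bit 9 of r = 001010101000011 to get c = 001010100000011.


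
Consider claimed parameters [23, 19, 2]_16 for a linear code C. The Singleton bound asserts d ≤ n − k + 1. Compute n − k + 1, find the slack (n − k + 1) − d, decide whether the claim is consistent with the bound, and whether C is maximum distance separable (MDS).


Singleton RHS = n − k + 1 = 5, slack = 3, bound satisfied, not MDS.

Singleton bound: d ≤ n − k + 1.
Here n = 23, k = 19, so n − k + 1 = 5.
Given d = 2, check d ≤ 5: YES.
Slack = (n − k + 1) − d = 3.
The code is NOT MDS (slack = 3 > 0).
Description: the claimed parameters are [23, 19, 2]_16; such a code would be non-MDS.


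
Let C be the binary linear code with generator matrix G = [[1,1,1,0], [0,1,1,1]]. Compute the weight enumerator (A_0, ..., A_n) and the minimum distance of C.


Weight distribution: A_0 = 1, A_2 = 1, A_3 = 2. Minimum distance d = 2.

Enumerate all 2^2 = 4 messages m ∈ F_2^2.
For each, compute codeword c = mG in F_2^4, then tally its weight.
  m = 00 → c = 0000, weight = 0.
  m = 10 → c = 1110, weight = 3.
  m = 01 → c = 0111, weight = 3.
  m = 11 → c = 1001, weight = 2.
Tally weights:
  weight 0: 1 codewords.
  weight 2: 1 codewords.
  weight 3: 2 codewords.
Minimum distance d = smallest w > 0 with A_w > 0 = 2.
Sanity: Σ A_w = 4 = 2^2 = 4 ✓.


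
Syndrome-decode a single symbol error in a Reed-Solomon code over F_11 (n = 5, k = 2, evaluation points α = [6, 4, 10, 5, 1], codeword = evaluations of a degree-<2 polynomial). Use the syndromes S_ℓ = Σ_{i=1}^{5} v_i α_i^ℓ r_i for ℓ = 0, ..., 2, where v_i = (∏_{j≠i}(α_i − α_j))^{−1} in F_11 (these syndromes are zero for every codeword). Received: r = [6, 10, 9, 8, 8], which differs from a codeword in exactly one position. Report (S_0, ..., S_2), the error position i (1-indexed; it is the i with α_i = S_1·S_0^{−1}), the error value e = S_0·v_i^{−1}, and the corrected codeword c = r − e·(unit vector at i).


S = (3, 3, 3), error at position 5, error magnitude e = 3, c = [6, 10, 9, 8, 5].

Step 1: column multipliers v_i = (∏_{j≠i}(α_i − α_j))^{−1} mod 11.
  i = 1 (α = 6): (6−4)(6−10)(6−5)(6−1) = 2·(−4)·1·5 = −40 ≡ 4, so v_1 = 4^{−1} = 3 (mod 11).
  i = 2 (α = 4): (4−6)(4−10)(4−5)(4−1) = (−2)·(−6)·(−1)·3 = −36 ≡ 8, so v_2 = 8^{−1} = 7 (mod 11).
  i = 3 (α = 10): (10−6)(10−4)(10−5)(10−1) = 4·6·5·9 = 1080 ≡ 2, so v_3 = 2^{−1} = 6 (mod 11).
  i = 4 (α = 5): (5−6)(5−4)(5−10)(5−1) = (−1)·1·(−5)·4 = 20 ≡ 9, so v_4 = 9^{−1} = 5 (mod 11).
  i = 5 (α = 1): (1−6)(1−4)(1−10)(1−5) = (−5)·(−3)·(−9)·(−4) = 540 ≡ 1, so v_5 = 1^{−1} = 1 (mod 11).
  v = [3, 7, 6, 5, 1].
Step 2: syndromes of r = [6, 10, 9, 8, 8] (all sums mod 11).
  S_0 = Σ v_i r_i = 3·6 + 7·10 + 6·9 + 5·8 + 1·8 = 190 ≡ 3.
  S_1 = Σ v_i α_i r_i = 3·6·6 + 7·4·10 + 6·10·9 + 5·5·8 + 1·1·8 = 1136 ≡ 3.
  α_i^2 mod 11 = [3, 5, 1, 3, 1].
  S_2 = Σ v_i α_i^2 r_i = 3·3·6 + 7·5·10 + 6·1·9 + 5·3·8 + 1·1·8 = 586 ≡ 3.
  S = (3, 3, 3) ≠ 0, so r is not a codeword (an error is present).
Step 3: locate the error. For a single error e at position i, S_ℓ = v_i·e·α_i^ℓ, so α_err = S_1/S_0.
  S_0^{−1} = 3^{−1} = 4 (mod 11), so α_err = 3·4 = 12 ≡ 1 = α_5. Error position i = 5.
  Consistency check: S_2/S_1 = 3·4 = 12 ≡ 1 = α_err ✓ (single-error assumption holds).
Step 4: error magnitude e = S_0/v_5 = S_0·∏_{j≠5}(α_5 − α_j) = 3·1 = 3 ≡ 3 (mod 11).
Step 5: correct position 5: c_5 = r_5 − e = 8 − 3 ≡ 5 (mod 11). Hence c = [6, 10, 9, 8, 5].
  Check: interpolating c through the α_i gives m(x) = 7 + 9·x (degree < 2) with m(α_i) = c_i for every i, so c is indeed a codeword.


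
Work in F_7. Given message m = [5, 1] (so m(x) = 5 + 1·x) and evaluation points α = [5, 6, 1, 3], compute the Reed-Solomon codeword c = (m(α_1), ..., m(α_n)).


c = [3, 4, 6, 1]

Message polynomial: m(x) = 5 + 1·x (mod 7).
For each evaluation point α_i, compute m(α_i) mod 7:
  α_1 = 5: Horner steps 1 → 3, so m(5) = 3.
  α_2 = 6: Horner steps 1 → 4, so m(6) = 4.
  α_3 = 1: Horner steps 1 → 6, so m(1) = 6.
  α_4 = 3: Horner steps 1 → 1, so m(3) = 1.
Codeword c = [3, 4, 6, 1] ∈ F_7^4.


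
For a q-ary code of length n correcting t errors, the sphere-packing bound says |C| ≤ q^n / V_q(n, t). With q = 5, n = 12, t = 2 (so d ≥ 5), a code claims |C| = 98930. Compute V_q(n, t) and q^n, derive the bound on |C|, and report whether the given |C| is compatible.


V_q(n, t) = 1105, q^n = 244140625, Hamming bound = 220941, |C| = 98930 ≤ bound (satisfied).

Step 1: Compute V_q(n, t) = Σ_{j=0}^2 C(n, j) (q−1)^j.
  j = 0: C(12,0)·(4)^0 = 1·1 = 1.
  j = 1: C(12,1)·(4)^1 = 12·4 = 48.
  j = 2: C(12,2)·(4)^2 = 66·16 = 1056.
  V_q(n, t) = 1 + 48 + 1056 = 1105.
Step 2: q^n = 5^12 = 244140625.
Step 3: Hamming bound ⌊q^n / V_q(n,t)⌋ = ⌊244140625/1105⌋ = 220941.
Step 4: Compare |C| = 98930 to 220941: satisfied.
The claimed |C| lies below the Hamming bound.


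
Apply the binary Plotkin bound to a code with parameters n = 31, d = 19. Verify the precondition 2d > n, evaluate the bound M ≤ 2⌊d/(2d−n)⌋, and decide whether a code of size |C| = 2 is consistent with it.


Plotkin bound M ≤ 4; given |C| = 2 ≤ bound (satisfied).

Check applicability: 2d = 38, n = 31.
2d − n = 7 > 0, so Plotkin applies.
Compute d/(2d−n) = 19/7 ≈ 2.7143.
⌊d/(2d−n)⌋ = 2.
Plotkin bound: M ≤ 2·2 = 4.
Given |C| = 2, check: satisfied.
This |C| is below the Plotkin bound.


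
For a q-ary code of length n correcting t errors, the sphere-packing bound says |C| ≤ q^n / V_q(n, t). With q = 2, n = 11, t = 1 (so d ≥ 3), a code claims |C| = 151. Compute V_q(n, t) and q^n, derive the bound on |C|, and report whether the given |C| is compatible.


V_q(n, t) = 12, q^n = 2048, Hamming bound = 170, |C| = 151 ≤ bound (satisfied).

Step 1: Compute V_q(n, t) = Σ_{j=0}^1 C(n, j) (q−1)^j.
  j = 0: C(11,0)·(1)^0 = 1·1 = 1.
  j = 1: C(11,1)·(1)^1 = 11·1 = 11.
  V_q(n, t) = 1 + 11 = 12.
Step 2: q^n = 2^11 = 2048.
Step 3: Hamming bound ⌊q^n / V_q(n,t)⌋ = ⌊2048/12⌋ = 170.
Step 4: Compare |C| = 151 to 170: satisfied.
The claimed |C| lies below the Hamming bound.


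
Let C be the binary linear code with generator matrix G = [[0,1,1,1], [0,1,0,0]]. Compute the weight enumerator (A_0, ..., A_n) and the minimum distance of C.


Weight distribution: A_0 = 1, A_1 = 1, A_2 = 1, A_3 = 1. Minimum distance d = 1.

Enumerate all 2^2 = 4 messages m ∈ F_2^2.
For each, compute codeword c = mG in F_2^4, then tally its weight.
  m = 00 → c = 0000, weight = 0.
  m = 10 → c = 0111, weight = 3.
  m = 01 → c = 0100, weight = 1.
  m = 11 → c = 0011, weight = 2.
Tally weights:
  weight 0: 1 codewords.
  weight 1: 1 codewords.
  weight 2: 1 codewords.
  weight 3: 1 codewords.
Minimum distance d = smallest w > 0 with A_w > 0 = 1.
Sanity: Σ A_w = 4 = 2^2 = 4 ✓.


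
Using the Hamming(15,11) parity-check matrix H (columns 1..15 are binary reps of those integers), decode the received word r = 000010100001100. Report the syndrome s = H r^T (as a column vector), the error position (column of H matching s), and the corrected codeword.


s = (0, 0, 1, 1)^T, error position = 3, corrected codeword c = 001010100001100

Compute s = H r^T mod 2 one row at a time:
  s_1 = 0 + 0 + 0 + 0 + 1 + 1 + 0 + 0 = 2 ≡ 0 (mod 2).
  s_2 = 0 + 1 + 0 + 1 + 1 + 1 + 0 + 0 = 4 ≡ 0 (mod 2).
  s_3 = 0 + 0 + 0 + 1 + 0 + 0 + 0 + 0 = 1 ≡ 1 (mod 2).
  s_4 = 0 + 0 + 1 + 1 + 0 + 0 + 1 + 0 = 3 ≡ 1 (mod 2).
s = (0, 0, 1, 1)^T — this equals column 3 of H (binary 0011), so error is at position 3.
Correct: flip bit 3 of r = 000010100001100 to get c = 001010100001100.


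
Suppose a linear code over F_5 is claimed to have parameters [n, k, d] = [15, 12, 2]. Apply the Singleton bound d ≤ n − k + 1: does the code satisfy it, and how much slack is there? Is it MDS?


Singleton RHS = n − k + 1 = 4, slack = 2, bound satisfied, not MDS.

Singleton bound: d ≤ n − k + 1.
Here n = 15, k = 12, so n − k + 1 = 4.
Given d = 2, check d ≤ 4: YES.
Slack = (n − k + 1) − d = 2.
The code is NOT MDS (slack = 2 > 0).
Description: the claimed parameters are [15, 12, 2]_5; such a code would be non-MDS.


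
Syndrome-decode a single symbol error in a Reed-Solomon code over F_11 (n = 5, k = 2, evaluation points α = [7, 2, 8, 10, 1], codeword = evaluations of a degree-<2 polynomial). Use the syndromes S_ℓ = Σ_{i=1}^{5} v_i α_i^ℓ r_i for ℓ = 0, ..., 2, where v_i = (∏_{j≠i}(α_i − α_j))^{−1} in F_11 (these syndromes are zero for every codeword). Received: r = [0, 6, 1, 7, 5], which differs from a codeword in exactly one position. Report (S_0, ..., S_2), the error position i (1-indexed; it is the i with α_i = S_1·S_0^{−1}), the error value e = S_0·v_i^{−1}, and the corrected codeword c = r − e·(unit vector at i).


S = (5, 6, 5), error at position 4, error magnitude e = 4, c = [0, 6, 1, 3, 5].

Step 1: column multipliers v_i = (∏_{j≠i}(α_i − α_j))^{−1} mod 11.
  i = 1 (α = 7): (7−2)(7−8)(7−10)(7−1) = 5·(−1)·(−3)·6 = 90 ≡ 2, so v_1 = 2^{−1} = 6 (mod 11).
  i = 2 (α = 2): (2−7)(2−8)(2−10)(2−1) = (−5)·(−6)·(−8)·1 = −240 ≡ 2, so v_2 = 2^{−1} = 6 (mod 11).
  i = 3 (α = 8): (8−7)(8−2)(8−10)(8−1) = 1·6·(−2)·7 = −84 ≡ 4, so v_3 = 4^{−1} = 3 (mod 11).
  i = 4 (α = 10): (10−7)(10−2)(10−8)(10−1) = 3·8·2·9 = 432 ≡ 3, so v_4 = 3^{−1} = 4 (mod 11).
  i = 5 (α = 1): (1−7)(1−2)(1−8)(1−10) = (−6)·(−1)·(−7)·(−9) = 378 ≡ 4, so v_5 = 4^{−1} = 3 (mod 11).
  v = [6, 6, 3, 4, 3].
Step 2: syndromes of r = [0, 6, 1, 7, 5] (all sums mod 11).
  S_0 = Σ v_i r_i = 6·0 + 6·6 + 3·1 + 4·7 + 3·5 = 82 ≡ 5.
  S_1 = Σ v_i α_i r_i = 6·7·0 + 6·2·6 + 3·8·1 + 4·10·7 + 3·1·5 = 391 ≡ 6.
  α_i^2 mod 11 = [5, 4, 9, 1, 1].
  S_2 = Σ v_i α_i^2 r_i = 6·5·0 + 6·4·6 + 3·9·1 + 4·1·7 + 3·1·5 = 214 ≡ 5.
  S = (5, 6, 5) ≠ 0, so r is not a codeword (an error is present).
Step 3: locate the error. For a single error e at position i, S_ℓ = v_i·e·α_i^ℓ, so α_err = S_1/S_0.
  S_0^{−1} = 5^{−1} = 9 (mod 11), so α_err = 6·9 = 54 ≡ 10 = α_4. Error position i = 4.
  Consistency check: S_2/S_1 = 5·2 = 10 ≡ 10 = α_err ✓ (single-error assumption holds).
Step 4: error magnitude e = S_0/v_4 = S_0·∏_{j≠4}(α_4 − α_j) = 5·3 = 15 ≡ 4 (mod 11).
Step 5: correct position 4: c_4 = r_4 − e = 7 − 4 ≡ 3 (mod 11). Hence c = [0, 6, 1, 3, 5].
  Check: interpolating c through the α_i gives m(x) = 4 + 1·x (degree < 2) with m(α_i) = c_i for every i, so c is indeed a codeword.


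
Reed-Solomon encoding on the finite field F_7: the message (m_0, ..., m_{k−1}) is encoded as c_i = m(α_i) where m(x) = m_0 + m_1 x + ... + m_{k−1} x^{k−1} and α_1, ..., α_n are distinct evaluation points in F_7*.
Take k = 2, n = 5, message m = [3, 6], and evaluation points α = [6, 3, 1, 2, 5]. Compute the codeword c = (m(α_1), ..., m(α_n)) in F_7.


c = [4, 0, 2, 1, 5]

Message polynomial: m(x) = 3 + 6·x (mod 7).
For each evaluation point α_i, compute m(α_i) mod 7:
  α_1 = 6: Horner steps 6 → 4, so m(6) = 4.
  α_2 = 3: Horner steps 6 → 0, so m(3) = 0.
  α_3 = 1: Horner steps 6 → 2, so m(1) = 2.
  α_4 = 2: Horner steps 6 → 1, so m(2) = 1.
  α_5 = 5: Horner steps 6 → 5, so m(5) = 5.
Codeword c = [4, 0, 2, 1, 5] ∈ F_7^5.


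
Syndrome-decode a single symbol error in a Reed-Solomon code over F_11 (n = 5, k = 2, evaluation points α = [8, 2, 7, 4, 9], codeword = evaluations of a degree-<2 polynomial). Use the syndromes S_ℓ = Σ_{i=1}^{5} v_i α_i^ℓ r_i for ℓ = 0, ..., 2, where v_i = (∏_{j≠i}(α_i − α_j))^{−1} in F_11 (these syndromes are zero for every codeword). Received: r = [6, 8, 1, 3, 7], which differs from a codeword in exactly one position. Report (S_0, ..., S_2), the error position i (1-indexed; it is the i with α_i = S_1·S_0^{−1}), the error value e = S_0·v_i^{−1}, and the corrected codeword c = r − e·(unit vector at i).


S = (10, 3, 2), error at position 1, error magnitude e = 2, c = [4, 8, 1, 3, 7].

Step 1: column multipliers v_i = (∏_{j≠i}(α_i − α_j))^{−1} mod 11.
  i = 1 (α = 8): (8−2)(8−7)(8−4)(8−9) = 6·1·4·(−1) = −24 ≡ 9, so v_1 = 9^{−1} = 5 (mod 11).
  i = 2 (α = 2): (2−8)(2−7)(2−4)(2−9) = (−6)·(−5)·(−2)·(−7) = 420 ≡ 2, so v_2 = 2^{−1} = 6 (mod 11).
  i = 3 (α = 7): (7−8)(7−2)(7−4)(7−9) = (−1)·5·3·(−2) = 30 ≡ 8, so v_3 = 8^{−1} = 7 (mod 11).
  i = 4 (α = 4): (4−8)(4−2)(4−7)(4−9) = (−4)·2·(−3)·(−5) = −120 ≡ 1, so v_4 = 1^{−1} = 1 (mod 11).
  i = 5 (α = 9): (9−8)(9−2)(9−7)(9−4) = 1·7·2·5 = 70 ≡ 4, so v_5 = 4^{−1} = 3 (mod 11).
  v = [5, 6, 7, 1, 3].
Step 2: syndromes of r = [6, 8, 1, 3, 7] (all sums mod 11).
  S_0 = Σ v_i r_i = 5·6 + 6·8 + 7·1 + 1·3 + 3·7 = 109 ≡ 10.
  S_1 = Σ v_i α_i r_i = 5·8·6 + 6·2·8 + 7·7·1 + 1·4·3 + 3·9·7 = 586 ≡ 3.
  α_i^2 mod 11 = [9, 4, 5, 5, 4].
  S_2 = Σ v_i α_i^2 r_i = 5·9·6 + 6·4·8 + 7·5·1 + 1·5·3 + 3·4·7 = 596 ≡ 2.
  S = (10, 3, 2) ≠ 0, so r is not a codeword (an error is present).
Step 3: locate the error. For a single error e at position i, S_ℓ = v_i·e·α_i^ℓ, so α_err = S_1/S_0.
  S_0^{−1} = 10^{−1} = 10 (mod 11), so α_err = 3·10 = 30 ≡ 8 = α_1. Error position i = 1.
  Consistency check: S_2/S_1 = 2·4 = 8 ≡ 8 = α_err ✓ (single-error assumption holds).
Step 4: error magnitude e = S_0/v_1 = S_0·∏_{j≠1}(α_1 − α_j) = 10·9 = 90 ≡ 2 (mod 11).
Step 5: correct position 1: c_1 = r_1 − e = 6 − 2 ≡ 4 (mod 11). Hence c = [4, 8, 1, 3, 7].
  Check: interpolating c through the α_i gives m(x) = 2 + 3·x (degree < 2) with m(α_i) = c_i for every i, so c is indeed a codeword.


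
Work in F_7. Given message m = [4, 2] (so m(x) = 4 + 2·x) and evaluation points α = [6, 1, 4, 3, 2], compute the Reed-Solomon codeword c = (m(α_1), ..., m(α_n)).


c = [2, 6, 5, 3, 1]

Message polynomial: m(x) = 4 + 2·x (mod 7).
For each evaluation point α_i, compute m(α_i) mod 7:
  α_1 = 6: Horner steps 2 → 2, so m(6) = 2.
  α_2 = 1: Horner steps 2 → 6, so m(1) = 6.
  α_3 = 4: Horner steps 2 → 5, so m(4) = 5.
  α_4 = 3: Horner steps 2 → 3, so m(3) = 3.
  α_5 = 2: Horner steps 2 → 1, so m(2) = 1.
Codeword c = [2, 6, 5, 3, 1] ∈ F_7^5.


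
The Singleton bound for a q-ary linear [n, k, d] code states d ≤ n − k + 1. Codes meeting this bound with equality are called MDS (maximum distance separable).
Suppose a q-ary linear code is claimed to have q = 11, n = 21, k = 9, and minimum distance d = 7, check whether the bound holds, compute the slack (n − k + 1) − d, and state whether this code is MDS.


Singleton RHS = n − k + 1 = 13, slack = 6, bound satisfied, not MDS.

Singleton bound: d ≤ n − k + 1.
Here n = 21, k = 9, so n − k + 1 = 13.
Given d = 7, check d ≤ 13: YES.
Slack = (n − k + 1) − d = 6.
The code is NOT MDS (slack = 6 > 0).
Description: the claimed parameters are [21, 9, 7]_11; such a code would be non-MDS.


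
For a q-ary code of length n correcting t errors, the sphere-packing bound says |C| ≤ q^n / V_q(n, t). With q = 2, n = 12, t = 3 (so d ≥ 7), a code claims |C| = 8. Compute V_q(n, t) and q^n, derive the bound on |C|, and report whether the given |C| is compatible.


V_q(n, t) = 299, q^n = 4096, Hamming bound = 13, |C| = 8 ≤ bound (satisfied).

Step 1: Compute V_q(n, t) = Σ_{j=0}^3 C(n, j) (q−1)^j.
  j = 0: C(12,0)·(1)^0 = 1·1 = 1.
  j = 1: C(12,1)·(1)^1 = 12·1 = 12.
  j = 2: C(12,2)·(1)^2 = 66·1 = 66.
  j = 3: C(12,3)·(1)^3 = 220·1 = 220.
  V_q(n, t) = 1 + 12 + 66 + 220 = 299.
Step 2: q^n = 2^12 = 4096.
Step 3: Hamming bound ⌊q^n / V_q(n,t)⌋ = ⌊4096/299⌋ = 13.
Step 4: Compare |C| = 8 to 13: satisfied.
The claimed |C| lies below the Hamming bound.


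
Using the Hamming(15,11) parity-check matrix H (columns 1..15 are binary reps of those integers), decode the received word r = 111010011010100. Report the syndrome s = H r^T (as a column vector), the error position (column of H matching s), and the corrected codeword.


s = (0, 0, 1, 0)^T, error position = 2, corrected codeword c = 101010011010100

Compute s = H r^T mod 2 one row at a time:
  s_1 = 1 + 1 + 0 + 1 + 0 + 1 + 0 + 0 = 4 ≡ 0 (mod 2).
  s_2 = 0 + 1 + 0 + 0 + 0 + 1 + 0 + 0 = 2 ≡ 0 (mod 2).
  s_3 = 1 + 1 + 0 + 0 + 0 + 1 + 0 + 0 = 3 ≡ 1 (mod 2).
  s_4 = 1 + 1 + 1 + 0 + 1 + 1 + 1 + 0 = 6 ≡ 0 (mod 2).
s = (0, 0, 1, 0)^T — this equals column 2 of H (binary 0010), so error is at position 2.
Correct: flip bit 2 of r = 111010011010100 to get c = 101010011010100.


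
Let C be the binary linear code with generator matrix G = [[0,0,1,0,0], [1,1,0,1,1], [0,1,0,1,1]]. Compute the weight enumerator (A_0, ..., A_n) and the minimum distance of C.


Weight distribution: A_0 = 1, A_1 = 2, A_2 = 1, A_3 = 1, A_4 = 2, A_5 = 1. Minimum distance d = 1.

Enumerate all 2^3 = 8 messages m ∈ F_2^3.
For each, compute codeword c = mG in F_2^5, then tally its weight.
  m = 000 → c = 00000, weight = 0.
  m = 100 → c = 00100, weight = 1.
  m = 010 → c = 11011, weight = 4.
  m = 110 → c = 11111, weight = 5.
  m = 001 → c = 01011, weight = 3.
  m = 101 → c = 01111, weight = 4.
  m = 011 → c = 10000, weight = 1.
  m = 111 → c = 10100, weight = 2.
Tally weights:
  weight 0: 1 codewords.
  weight 1: 2 codewords.
  weight 2: 1 codewords.
  weight 3: 1 codewords.
  weight 4: 2 codewords.
  weight 5: 1 codewords.
Minimum distance d = smallest w > 0 with A_w > 0 = 1.
Sanity: Σ A_w = 8 = 2^3 = 8 ✓.


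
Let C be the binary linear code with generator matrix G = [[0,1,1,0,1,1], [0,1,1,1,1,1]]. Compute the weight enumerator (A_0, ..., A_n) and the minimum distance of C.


Weight distribution: A_0 = 1, A_1 = 1, A_4 = 1, A_5 = 1. Minimum distance d = 1.

Enumerate all 2^2 = 4 messages m ∈ F_2^2.
For each, compute codeword c = mG in F_2^6, then tally its weight.
  m = 00 → c = 000000, weight = 0.
  m = 10 → c = 011011, weight = 4.
  m = 01 → c = 011111, weight = 5.
  m = 11 → c = 000100, weight = 1.
Tally weights:
  weight 0: 1 codewords.
  weight 1: 1 codewords.
  weight 4: 1 codewords.
  weight 5: 1 codewords.
Minimum distance d = smallest w > 0 with A_w > 0 = 1.
Sanity: Σ A_w = 4 = 2^2 = 4 ✓.


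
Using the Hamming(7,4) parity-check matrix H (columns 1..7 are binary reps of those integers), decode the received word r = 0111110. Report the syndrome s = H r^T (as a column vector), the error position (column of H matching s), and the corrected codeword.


s = (1, 1, 0)^T, error position = 6, corrected codeword c = 0111100

Compute s = H r^T mod 2 one row at a time:
  s_1 = 1 + 1 + 1 + 0 = 3 ≡ 1 (mod 2).
  s_2 = 1 + 1 + 1 + 0 = 3 ≡ 1 (mod 2).
  s_3 = 0 + 1 + 1 + 0 = 2 ≡ 0 (mod 2).
s = (1, 1, 0)^T — this equals column 6 of H (binary 110), so error is at position 6.
Correct: flip bit 6 of r = 0111110 to get c = 0111100.


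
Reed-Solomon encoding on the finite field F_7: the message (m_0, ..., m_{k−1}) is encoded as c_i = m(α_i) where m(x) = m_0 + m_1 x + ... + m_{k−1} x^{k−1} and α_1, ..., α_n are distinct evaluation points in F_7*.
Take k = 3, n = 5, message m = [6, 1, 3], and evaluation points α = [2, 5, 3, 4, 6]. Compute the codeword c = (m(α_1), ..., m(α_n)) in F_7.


c = [6, 2, 1, 2, 1]

Message polynomial: m(x) = 6 + 1·x + 3·x^2 (mod 7).
For each evaluation point α_i, compute m(α_i) mod 7:
  α_1 = 2: Horner steps 3 → 0 → 6, so m(2) = 6.
  α_2 = 5: Horner steps 3 → 2 → 2, so m(5) = 2.
  α_3 = 3: Horner steps 3 → 3 → 1, so m(3) = 1.
  α_4 = 4: Horner steps 3 → 6 → 2, so m(4) = 2.
  α_5 = 6: Horner steps 3 → 5 → 1, so m(6) = 1.
Codeword c = [6, 2, 1, 2, 1] ∈ F_7^5.


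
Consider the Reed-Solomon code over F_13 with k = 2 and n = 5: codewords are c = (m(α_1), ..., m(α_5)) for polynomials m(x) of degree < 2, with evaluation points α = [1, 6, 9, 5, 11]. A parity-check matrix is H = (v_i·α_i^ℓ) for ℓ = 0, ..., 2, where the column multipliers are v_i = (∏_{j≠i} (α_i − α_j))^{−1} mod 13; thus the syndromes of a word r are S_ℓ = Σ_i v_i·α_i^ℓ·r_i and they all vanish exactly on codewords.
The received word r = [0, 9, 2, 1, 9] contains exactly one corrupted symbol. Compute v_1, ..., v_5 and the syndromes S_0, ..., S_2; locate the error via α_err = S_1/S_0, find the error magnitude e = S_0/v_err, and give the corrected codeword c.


S = (5, 4, 11), error at position 2, error magnitude e = 11, c = [0, 11, 2, 1, 9].

Step 1: column multipliers v_i = (∏_{j≠i}(α_i − α_j))^{−1} mod 13.
  i = 1 (α = 1): (1−6)(1−9)(1−5)(1−11) = (−5)·(−8)·(−4)·(−10) = 1600 ≡ 1, so v_1 = 1^{−1} = 1 (mod 13).
  i = 2 (α = 6): (6−1)(6−9)(6−5)(6−11) = 5·(−3)·1·(−5) = 75 ≡ 10, so v_2 = 10^{−1} = 4 (mod 13).
  i = 3 (α = 9): (9−1)(9−6)(9−5)(9−11) = 8·3·4·(−2) = −192 ≡ 3, so v_3 = 3^{−1} = 9 (mod 13).
  i = 4 (α = 5): (5−1)(5−6)(5−9)(5−11) = 4·(−1)·(−4)·(−6) = −96 ≡ 8, so v_4 = 8^{−1} = 5 (mod 13).
  i = 5 (α = 11): (11−1)(11−6)(11−9)(11−5) = 10·5·2·6 = 600 ≡ 2, so v_5 = 2^{−1} = 7 (mod 13).
  v = [1, 4, 9, 5, 7].
Step 2: syndromes of r = [0, 9, 2, 1, 9] (all sums mod 13).
  S_0 = Σ v_i r_i = 1·0 + 4·9 + 9·2 + 5·1 + 7·9 = 122 ≡ 5.
  S_1 = Σ v_i α_i r_i = 1·1·0 + 4·6·9 + 9·9·2 + 5·5·1 + 7·11·9 = 1096 ≡ 4.
  α_i^2 mod 13 = [1, 10, 3, 12, 4].
  S_2 = Σ v_i α_i^2 r_i = 1·1·0 + 4·10·9 + 9·3·2 + 5·12·1 + 7·4·9 = 726 ≡ 11.
  S = (5, 4, 11) ≠ 0, so r is not a codeword (an error is present).
Step 3: locate the error. For a single error e at position i, S_ℓ = v_i·e·α_i^ℓ, so α_err = S_1/S_0.
  S_0^{−1} = 5^{−1} = 8 (mod 13), so α_err = 4·8 = 32 ≡ 6 = α_2. Error position i = 2.
  Consistency check: S_2/S_1 = 11·10 = 110 ≡ 6 = α_err ✓ (single-error assumption holds).
Step 4: error magnitude e = S_0/v_2 = S_0·∏_{j≠2}(α_2 − α_j) = 5·10 = 50 ≡ 11 (mod 13).
Step 5: correct position 2: c_2 = r_2 − e = 9 − 11 ≡ 11 (mod 13). Hence c = [0, 11, 2, 1, 9].
  Check: interpolating c through the α_i gives m(x) = 3 + 10·x (degree < 2) with m(α_i) = c_i for every i, so c is indeed a codeword.


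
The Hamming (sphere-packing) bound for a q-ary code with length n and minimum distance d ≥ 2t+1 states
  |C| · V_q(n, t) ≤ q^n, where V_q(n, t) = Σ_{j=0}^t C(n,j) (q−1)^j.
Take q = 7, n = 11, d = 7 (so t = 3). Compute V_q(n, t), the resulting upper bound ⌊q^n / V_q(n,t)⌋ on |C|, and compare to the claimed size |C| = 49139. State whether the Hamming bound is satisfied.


V_q(n, t) = 37687, q^n = 1977326743, Hamming bound = 52467, |C| = 49139 ≤ bound (satisfied).

Step 1: Compute V_q(n, t) = Σ_{j=0}^3 C(n, j) (q−1)^j.
  j = 0: C(11,0)·(6)^0 = 1·1 = 1.
  j = 1: C(11,1)·(6)^1 = 11·6 = 66.
  j = 2: C(11,2)·(6)^2 = 55·36 = 1980.
  j = 3: C(11,3)·(6)^3 = 165·216 = 35640.
  V_q(n, t) = 1 + 66 + 1980 + 35640 = 37687.
Step 2: q^n = 7^11 = 1977326743.
Step 3: Hamming bound ⌊q^n / V_q(n,t)⌋ = ⌊1977326743/37687⌋ = 52467.
Step 4: Compare |C| = 49139 to 52467: satisfied.
The claimed |C| lies below the Hamming bound.


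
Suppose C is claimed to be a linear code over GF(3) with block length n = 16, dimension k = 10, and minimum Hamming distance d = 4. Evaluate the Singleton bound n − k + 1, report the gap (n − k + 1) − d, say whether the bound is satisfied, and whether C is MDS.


Singleton RHS = n − k + 1 = 7, slack = 3, bound satisfied, not MDS.

Singleton bound: d ≤ n − k + 1.
Here n = 16, k = 10, so n − k + 1 = 7.
Given d = 4, check d ≤ 7: YES.
Slack = (n − k + 1) − d = 3.
The code is NOT MDS (slack = 3 > 0).
Description: the claimed parameters are [16, 10, 4]_3; such a code would be non-MDS.


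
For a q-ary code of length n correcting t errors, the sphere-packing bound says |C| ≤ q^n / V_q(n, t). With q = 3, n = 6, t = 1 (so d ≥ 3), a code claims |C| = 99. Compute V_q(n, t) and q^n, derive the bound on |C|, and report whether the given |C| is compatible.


V_q(n, t) = 13, q^n = 729, Hamming bound = 56, |C| = 99 > bound (violated).

Step 1: Compute V_q(n, t) = Σ_{j=0}^1 C(n, j) (q−1)^j.
  j = 0: C(6,0)·(2)^0 = 1·1 = 1.
  j = 1: C(6,1)·(2)^1 = 6·2 = 12.
  V_q(n, t) = 1 + 12 = 13.
Step 2: q^n = 3^6 = 729.
Step 3: Hamming bound ⌊q^n / V_q(n,t)⌋ = ⌊729/13⌋ = 56.
Step 4: Compare |C| = 99 to 56: violated.
The claimed |C| lies above the Hamming bound, so no 3-ary code of length 6 with d ≥ 3 can have 99 codewords.


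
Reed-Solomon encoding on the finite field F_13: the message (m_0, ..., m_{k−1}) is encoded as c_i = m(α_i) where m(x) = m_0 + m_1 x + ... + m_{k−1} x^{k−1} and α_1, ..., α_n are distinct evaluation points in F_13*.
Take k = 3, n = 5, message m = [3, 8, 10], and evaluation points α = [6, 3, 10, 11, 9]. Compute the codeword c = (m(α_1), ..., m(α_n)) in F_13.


c = [8, 0, 4, 1, 1]

Message polynomial: m(x) = 3 + 8·x + 10·x^2 (mod 13).
For each evaluation point α_i, compute m(α_i) mod 13:
  α_1 = 6: Horner steps 10 → 3 → 8, so m(6) = 8.
  α_2 = 3: Horner steps 10 → 12 → 0, so m(3) = 0.
  α_3 = 10: Horner steps 10 → 4 → 4, so m(10) = 4.
  α_4 = 11: Horner steps 10 → 1 → 1, so m(11) = 1.
  α_5 = 9: Horner steps 10 → 7 → 1, so m(9) = 1.
Codeword c = [8, 0, 4, 1, 1] ∈ F_13^5.


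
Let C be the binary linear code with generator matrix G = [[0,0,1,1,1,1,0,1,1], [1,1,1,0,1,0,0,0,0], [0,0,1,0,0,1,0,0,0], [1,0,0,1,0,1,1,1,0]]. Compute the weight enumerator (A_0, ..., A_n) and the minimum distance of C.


Weight distribution: A_0 = 1, A_2 = 1, A_3 = 1, A_4 = 3, A_5 = 6, A_6 = 3, A_7 = 1. Minimum distance d = 2.

Enumerate all 2^4 = 16 messages m ∈ F_2^4.
For each, compute codeword c = mG in F_2^9, then tally its weight.
  m = 0000 → c = 000000000, weight = 0.
  m = 1000 → c = 001111011, weight = 6.
  m = 0100 → c = 111010000, weight = 4.
  m = 1100 → c = 110101011, weight = 6.
  m = 0010 → c = 001001000, weight = 2.
  m = 1010 → c = 000110011, weight = 4.
  m = 0110 → c = 110011000, weight = 4.
  m = 1110 → c = 111100011, weight = 6.
  m = 0001 → c = 100101110, weight = 5.
  m = 1001 → c = 101010101, weight = 5.
  m = 0101 → c = 011111110, weight = 7.
  m = 1101 → c = 010000101, weight = 3.
  m = 0011 → c = 101100110, weight = 5.
  m = 1011 → c = 100011101, weight = 5.
  m = 0111 → c = 010110110, weight = 5.
  m = 1111 → c = 011001101, weight = 5.
Tally weights:
  weight 0: 1 codewords.
  weight 2: 1 codewords.
  weight 3: 1 codewords.
  weight 4: 3 codewords.
  weight 5: 6 codewords.
  weight 6: 3 codewords.
  weight 7: 1 codewords.
Minimum distance d = smallest w > 0 with A_w > 0 = 2.
Sanity: Σ A_w = 16 = 2^4 = 16 ✓.


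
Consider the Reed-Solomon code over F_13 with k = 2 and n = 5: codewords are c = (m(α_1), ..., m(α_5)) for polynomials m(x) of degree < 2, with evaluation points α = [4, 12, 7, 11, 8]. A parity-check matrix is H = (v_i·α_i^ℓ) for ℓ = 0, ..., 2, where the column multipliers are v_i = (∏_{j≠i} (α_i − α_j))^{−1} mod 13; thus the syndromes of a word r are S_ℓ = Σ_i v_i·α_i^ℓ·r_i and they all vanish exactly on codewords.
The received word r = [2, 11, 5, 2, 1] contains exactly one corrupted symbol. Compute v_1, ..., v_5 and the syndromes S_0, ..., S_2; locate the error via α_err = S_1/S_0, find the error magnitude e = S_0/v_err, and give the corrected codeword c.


S = (7, 2, 8), error at position 1, error magnitude e = 11, c = [4, 11, 5, 2, 1].

Step 1: column multipliers v_i = (∏_{j≠i}(α_i − α_j))^{−1} mod 13.
  i = 1 (α = 4): (4−12)(4−7)(4−11)(4−8) = (−8)·(−3)·(−7)·(−4) = 672 ≡ 9, so v_1 = 9^{−1} = 3 (mod 13).
  i = 2 (α = 12): (12−4)(12−7)(12−11)(12−8) = 8·5·1·4 = 160 ≡ 4, so v_2 = 4^{−1} = 10 (mod 13).
  i = 3 (α = 7): (7−4)(7−12)(7−11)(7−8) = 3·(−5)·(−4)·(−1) = −60 ≡ 5, so v_3 = 5^{−1} = 8 (mod 13).
  i = 4 (α = 11): (11−4)(11−12)(11−7)(11−8) = 7·(−1)·4·3 = −84 ≡ 7, so v_4 = 7^{−1} = 2 (mod 13).
  i = 5 (α = 8): (8−4)(8−12)(8−7)(8−11) = 4·(−4)·1·(−3) = 48 ≡ 9, so v_5 = 9^{−1} = 3 (mod 13).
  v = [3, 10, 8, 2, 3].
Step 2: syndromes of r = [2, 11, 5, 2, 1] (all sums mod 13).
  S_0 = Σ v_i r_i = 3·2 + 10·11 + 8·5 + 2·2 + 3·1 = 163 ≡ 7.
  S_1 = Σ v_i α_i r_i = 3·4·2 + 10·12·11 + 8·7·5 + 2·11·2 + 3·8·1 = 1692 ≡ 2.
  α_i^2 mod 13 = [3, 1, 10, 4, 12].
  S_2 = Σ v_i α_i^2 r_i = 3·3·2 + 10·1·11 + 8·10·5 + 2·4·2 + 3·12·1 = 580 ≡ 8.
  S = (7, 2, 8) ≠ 0, so r is not a codeword (an error is present).
Step 3: locate the error. For a single error e at position i, S_ℓ = v_i·e·α_i^ℓ, so α_err = S_1/S_0.
  S_0^{−1} = 7^{−1} = 2 (mod 13), so α_err = 2·2 = 4 ≡ 4 = α_1. Error position i = 1.
  Consistency check: S_2/S_1 = 8·7 = 56 ≡ 4 = α_err ✓ (single-error assumption holds).
Step 4: error magnitude e = S_0/v_1 = S_0·∏_{j≠1}(α_1 − α_j) = 7·9 = 63 ≡ 11 (mod 13).
Step 5: correct position 1: c_1 = r_1 − e = 2 − 11 ≡ 4 (mod 13). Hence c = [4, 11, 5, 2, 1].
  Check: interpolating c through the α_i gives m(x) = 7 + 9·x (degree < 2) with m(α_i) = c_i for every i, so c is indeed a codeword.


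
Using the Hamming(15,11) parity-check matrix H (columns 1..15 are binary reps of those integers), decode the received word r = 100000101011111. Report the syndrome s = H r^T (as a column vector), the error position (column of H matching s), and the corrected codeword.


s = (0, 1, 0, 0)^T, error position = 4, corrected codeword c = 100100101011111

Compute s = H r^T mod 2 one row at a time:
  s_1 = 0 + 1 + 0 + 1 + 1 + 1 + 1 + 1 = 6 ≡ 0 (mod 2).
  s_2 = 0 + 0 + 0 + 1 + 1 + 1 + 1 + 1 = 5 ≡ 1 (mod 2).
  s_3 = 0 + 0 + 0 + 1 + 0 + 1 + 1 + 1 = 4 ≡ 0 (mod 2).
  s_4 = 1 + 0 + 0 + 1 + 1 + 1 + 1 + 1 = 6 ≡ 0 (mod 2).
s = (0, 1, 0, 0)^T — this equals column 4 of H (binary 0100), so error is at position 4.
Correct: flip bit 4 of r = 100000101011111 to get c = 100100101011111.


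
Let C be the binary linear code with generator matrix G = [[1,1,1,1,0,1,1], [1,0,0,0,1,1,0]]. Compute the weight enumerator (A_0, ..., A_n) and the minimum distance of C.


Weight distribution: A_0 = 1, A_3 = 1, A_5 = 1, A_6 = 1. Minimum distance d = 3.

Enumerate all 2^2 = 4 messages m ∈ F_2^2.
For each, compute codeword c = mG in F_2^7, then tally its weight.
  m = 00 → c = 0000000, weight = 0.
  m = 10 → c = 1111011, weight = 6.
  m = 01 → c = 1000110, weight = 3.
  m = 11 → c = 0111101, weight = 5.
Tally weights:
  weight 0: 1 codewords.
  weight 3: 1 codewords.
  weight 5: 1 codewords.
  weight 6: 1 codewords.
Minimum distance d = smallest w > 0 with A_w > 0 = 3.
Sanity: Σ A_w = 4 = 2^2 = 4 ✓.


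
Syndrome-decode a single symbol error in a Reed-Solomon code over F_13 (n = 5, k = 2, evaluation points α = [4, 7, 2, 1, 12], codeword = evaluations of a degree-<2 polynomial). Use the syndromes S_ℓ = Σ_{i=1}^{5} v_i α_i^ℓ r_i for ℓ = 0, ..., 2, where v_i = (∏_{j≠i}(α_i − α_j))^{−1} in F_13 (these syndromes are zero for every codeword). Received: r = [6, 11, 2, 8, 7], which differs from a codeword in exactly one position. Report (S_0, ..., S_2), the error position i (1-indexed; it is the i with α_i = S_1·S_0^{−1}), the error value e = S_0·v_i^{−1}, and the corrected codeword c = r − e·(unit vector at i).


S = (3, 12, 9), error at position 1, error magnitude e = 3, c = [3, 11, 2, 8, 7].

Step 1: column multipliers v_i = (∏_{j≠i}(α_i − α_j))^{−1} mod 13.
  i = 1 (α = 4): (4−7)(4−2)(4−1)(4−12) = (−3)·2·3·(−8) = 144 ≡ 1, so v_1 = 1^{−1} = 1 (mod 13).
  i = 2 (α = 7): (7−4)(7−2)(7−1)(7−12) = 3·5·6·(−5) = −450 ≡ 5, so v_2 = 5^{−1} = 8 (mod 13).
  i = 3 (α = 2): (2−4)(2−7)(2−1)(2−12) = (−2)·(−5)·1·(−10) = −100 ≡ 4, so v_3 = 4^{−1} = 10 (mod 13).
  i = 4 (α = 1): (1−4)(1−7)(1−2)(1−12) = (−3)·(−6)·(−1)·(−11) = 198 ≡ 3, so v_4 = 3^{−1} = 9 (mod 13).
  i = 5 (α = 12): (12−4)(12−7)(12−2)(12−1) = 8·5·10·11 = 4400 ≡ 6, so v_5 = 6^{−1} = 11 (mod 13).
  v = [1, 8, 10, 9, 11].
Step 2: syndromes of r = [6, 11, 2, 8, 7] (all sums mod 13).
  S_0 = Σ v_i r_i = 1·6 + 8·11 + 10·2 + 9·8 + 11·7 = 263 ≡ 3.
  S_1 = Σ v_i α_i r_i = 1·4·6 + 8·7·11 + 10·2·2 + 9·1·8 + 11·12·7 = 1676 ≡ 12.
  α_i^2 mod 13 = [3, 10, 4, 1, 1].
  S_2 = Σ v_i α_i^2 r_i = 1·3·6 + 8·10·11 + 10·4·2 + 9·1·8 + 11·1·7 = 1127 ≡ 9.
  S = (3, 12, 9) ≠ 0, so r is not a codeword (an error is present).
Step 3: locate the error. For a single error e at position i, S_ℓ = v_i·e·α_i^ℓ, so α_err = S_1/S_0.
  S_0^{−1} = 3^{−1} = 9 (mod 13), so α_err = 12·9 = 108 ≡ 4 = α_1. Error position i = 1.
  Consistency check: S_2/S_1 = 9·12 = 108 ≡ 4 = α_err ✓ (single-error assumption holds).
Step 4: error magnitude e = S_0/v_1 = S_0·∏_{j≠1}(α_1 − α_j) = 3·1 = 3 ≡ 3 (mod 13).
Step 5: correct position 1: c_1 = r_1 − e = 6 − 3 ≡ 3 (mod 13). Hence c = [3, 11, 2, 8, 7].
  Check: interpolating c through the α_i gives m(x) = 1 + 7·x (degree < 2) with m(α_i) = c_i for every i, so c is indeed a codeword.
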